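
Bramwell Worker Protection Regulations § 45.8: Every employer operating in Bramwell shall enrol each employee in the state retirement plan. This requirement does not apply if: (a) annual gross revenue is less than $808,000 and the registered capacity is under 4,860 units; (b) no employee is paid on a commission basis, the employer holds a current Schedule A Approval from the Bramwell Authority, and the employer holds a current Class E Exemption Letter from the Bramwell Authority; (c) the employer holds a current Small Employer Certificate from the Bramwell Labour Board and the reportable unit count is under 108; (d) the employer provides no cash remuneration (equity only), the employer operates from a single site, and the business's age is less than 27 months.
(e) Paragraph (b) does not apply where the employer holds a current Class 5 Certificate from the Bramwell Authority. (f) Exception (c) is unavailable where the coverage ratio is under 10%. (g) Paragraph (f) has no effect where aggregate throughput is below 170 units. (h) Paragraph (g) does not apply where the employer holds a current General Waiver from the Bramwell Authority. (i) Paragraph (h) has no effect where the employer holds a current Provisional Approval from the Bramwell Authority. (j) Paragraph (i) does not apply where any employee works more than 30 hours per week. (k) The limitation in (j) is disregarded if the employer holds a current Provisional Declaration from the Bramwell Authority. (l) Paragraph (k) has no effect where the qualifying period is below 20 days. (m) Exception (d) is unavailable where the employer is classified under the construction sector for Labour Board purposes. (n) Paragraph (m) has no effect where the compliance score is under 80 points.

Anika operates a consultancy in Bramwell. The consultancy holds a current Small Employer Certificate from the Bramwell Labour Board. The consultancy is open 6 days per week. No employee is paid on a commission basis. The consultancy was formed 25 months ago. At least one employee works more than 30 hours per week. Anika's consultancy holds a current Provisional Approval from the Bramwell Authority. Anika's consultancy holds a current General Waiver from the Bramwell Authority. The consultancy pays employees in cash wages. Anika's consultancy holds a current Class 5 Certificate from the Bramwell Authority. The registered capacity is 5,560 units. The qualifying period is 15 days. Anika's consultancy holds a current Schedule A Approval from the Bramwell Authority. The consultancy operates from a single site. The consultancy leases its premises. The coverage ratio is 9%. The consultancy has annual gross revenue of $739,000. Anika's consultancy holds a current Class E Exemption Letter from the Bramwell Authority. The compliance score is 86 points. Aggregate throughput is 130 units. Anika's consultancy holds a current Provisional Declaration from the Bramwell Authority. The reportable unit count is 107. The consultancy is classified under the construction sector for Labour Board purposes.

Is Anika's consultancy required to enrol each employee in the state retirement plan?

Yes — Anika's consultancy must enrol each employee in the state retirement plan.

Exception (a) requires that the registered capacity is under 4,860 units; but the registered capacity is 5,560 units, not under 4,860 units, so (a) is unavailable.
All of (b)'s requirements are met (no employee is paid on commission; a current Schedule A Approval is held; a current Class E Exemption Letter is held). However, paragraph (e) must be considered: (e) operates against (b): a current Class 5 Certificate is held. Exception (b) does not apply.
Exception (c): a current Small Employer Certificate is held; the reportable unit count is 107, under the 108 limit — every condition holds. Turning to paragraphs (f)–(l): (f) is engaged — the coverage ratio is 9%, under the 10% limit. (g) applies (aggregate throughput is 130 units, below the 170 units limit), but is set aside by (h): (h) applies — a current General Waiver is held. (i) is engaged (a current Provisional Approval is held), but is displaced by (j): (j) is engaged — at least one employee exceeds 30 hours/week. (k) is engaged (a current Provisional Declaration is held), but is displaced by (l): (l) operates against (k): the qualifying period is 15 days, below the 20 days limit. So (c) is unavailable.
Exception (d) requires that the employer provides no cash remuneration (equity only); but employees are paid cash wages, so (d) is unavailable.
No exception is made out. Anika's consultancy falls within the general rule.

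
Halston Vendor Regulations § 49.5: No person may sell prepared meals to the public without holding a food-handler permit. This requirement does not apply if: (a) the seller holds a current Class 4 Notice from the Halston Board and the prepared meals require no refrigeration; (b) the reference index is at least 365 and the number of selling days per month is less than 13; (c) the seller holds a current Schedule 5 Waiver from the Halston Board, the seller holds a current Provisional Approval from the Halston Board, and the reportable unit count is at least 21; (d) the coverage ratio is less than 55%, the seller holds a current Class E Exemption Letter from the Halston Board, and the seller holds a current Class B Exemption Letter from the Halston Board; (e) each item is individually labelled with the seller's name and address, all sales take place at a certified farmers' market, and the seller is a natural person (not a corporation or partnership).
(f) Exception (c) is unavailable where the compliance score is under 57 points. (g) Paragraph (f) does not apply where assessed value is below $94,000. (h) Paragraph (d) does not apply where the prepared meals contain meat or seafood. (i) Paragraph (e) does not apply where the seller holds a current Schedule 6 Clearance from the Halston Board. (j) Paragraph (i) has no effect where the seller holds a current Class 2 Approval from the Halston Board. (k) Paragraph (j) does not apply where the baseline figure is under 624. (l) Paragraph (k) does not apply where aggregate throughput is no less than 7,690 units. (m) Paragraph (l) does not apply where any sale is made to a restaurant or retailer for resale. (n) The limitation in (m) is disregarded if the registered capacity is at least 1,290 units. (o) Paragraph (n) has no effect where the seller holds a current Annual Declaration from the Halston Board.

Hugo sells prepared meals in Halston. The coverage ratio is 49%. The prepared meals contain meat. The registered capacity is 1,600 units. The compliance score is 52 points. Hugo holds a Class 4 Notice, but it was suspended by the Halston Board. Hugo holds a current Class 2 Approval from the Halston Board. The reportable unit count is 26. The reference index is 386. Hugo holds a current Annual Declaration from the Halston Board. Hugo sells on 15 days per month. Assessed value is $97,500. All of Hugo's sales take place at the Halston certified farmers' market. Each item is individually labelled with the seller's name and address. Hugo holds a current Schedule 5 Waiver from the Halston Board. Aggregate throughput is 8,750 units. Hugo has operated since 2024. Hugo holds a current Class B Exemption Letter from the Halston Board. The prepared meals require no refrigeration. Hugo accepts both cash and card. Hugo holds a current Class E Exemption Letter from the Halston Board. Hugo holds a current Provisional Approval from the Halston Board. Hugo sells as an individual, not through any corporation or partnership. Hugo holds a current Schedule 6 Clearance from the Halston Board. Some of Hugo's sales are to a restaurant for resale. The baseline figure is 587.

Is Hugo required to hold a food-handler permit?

Yes — Hugo must hold a food-handler permit.

Exception (a) does not apply: there is no Class 4 Notice in force.
Exception (b) requires that the number of selling days per month is less than 13; but the number of selling days per month is 15, not less than 13, so (b) is unavailable.
Exception (c): a current Schedule 5 Waiver is held; a current Provisional Approval is held; the reportable unit count is 26, meeting the 21 threshold — every condition holds. However, paragraphs (f)–(g) must be considered: (f) is engaged — the compliance score is 52 points, under the 57 points limit. (g), which would lift (f), does not operate here — assessed value is $97,500, not below $94,000. Exception (c) does not apply.
Exception (d)'s conditions are all satisfied: the coverage ratio is 49%, less than the 55% limit; a current Class E Exemption Letter is held; a current Class B Exemption Letter is held. Turning to paragraph (h): (h) operates against (d): the prepared meals contain meat. So (d) is unavailable.
All of (e)'s requirements are met (items are individually labelled; all sales are at a certified farmers' market; the seller is a natural person). However, paragraphs (i)–(o) must be considered: (i) is engaged — a current Schedule 6 Clearance is held. (j) would limit (i) — a current Class 2 Approval is held — but (k) sets (j) aside: (k) operates against (j): the baseline figure is 587, under the 624 limit. (l) would limit (k) — aggregate throughput is 8,750 units, meeting the 7,690 units threshold — but (m) sets (l) aside: (m) applies — some sales are to a restaurant for resale. (n) would limit (m) — the registered capacity is 1,600 units, meeting the 1,290 units threshold — but (o) sets (n) aside: (o) is triggered — a current Annual Declaration is held. So (e) is unavailable.
None of the exceptions is available; § 49.5 applies in full.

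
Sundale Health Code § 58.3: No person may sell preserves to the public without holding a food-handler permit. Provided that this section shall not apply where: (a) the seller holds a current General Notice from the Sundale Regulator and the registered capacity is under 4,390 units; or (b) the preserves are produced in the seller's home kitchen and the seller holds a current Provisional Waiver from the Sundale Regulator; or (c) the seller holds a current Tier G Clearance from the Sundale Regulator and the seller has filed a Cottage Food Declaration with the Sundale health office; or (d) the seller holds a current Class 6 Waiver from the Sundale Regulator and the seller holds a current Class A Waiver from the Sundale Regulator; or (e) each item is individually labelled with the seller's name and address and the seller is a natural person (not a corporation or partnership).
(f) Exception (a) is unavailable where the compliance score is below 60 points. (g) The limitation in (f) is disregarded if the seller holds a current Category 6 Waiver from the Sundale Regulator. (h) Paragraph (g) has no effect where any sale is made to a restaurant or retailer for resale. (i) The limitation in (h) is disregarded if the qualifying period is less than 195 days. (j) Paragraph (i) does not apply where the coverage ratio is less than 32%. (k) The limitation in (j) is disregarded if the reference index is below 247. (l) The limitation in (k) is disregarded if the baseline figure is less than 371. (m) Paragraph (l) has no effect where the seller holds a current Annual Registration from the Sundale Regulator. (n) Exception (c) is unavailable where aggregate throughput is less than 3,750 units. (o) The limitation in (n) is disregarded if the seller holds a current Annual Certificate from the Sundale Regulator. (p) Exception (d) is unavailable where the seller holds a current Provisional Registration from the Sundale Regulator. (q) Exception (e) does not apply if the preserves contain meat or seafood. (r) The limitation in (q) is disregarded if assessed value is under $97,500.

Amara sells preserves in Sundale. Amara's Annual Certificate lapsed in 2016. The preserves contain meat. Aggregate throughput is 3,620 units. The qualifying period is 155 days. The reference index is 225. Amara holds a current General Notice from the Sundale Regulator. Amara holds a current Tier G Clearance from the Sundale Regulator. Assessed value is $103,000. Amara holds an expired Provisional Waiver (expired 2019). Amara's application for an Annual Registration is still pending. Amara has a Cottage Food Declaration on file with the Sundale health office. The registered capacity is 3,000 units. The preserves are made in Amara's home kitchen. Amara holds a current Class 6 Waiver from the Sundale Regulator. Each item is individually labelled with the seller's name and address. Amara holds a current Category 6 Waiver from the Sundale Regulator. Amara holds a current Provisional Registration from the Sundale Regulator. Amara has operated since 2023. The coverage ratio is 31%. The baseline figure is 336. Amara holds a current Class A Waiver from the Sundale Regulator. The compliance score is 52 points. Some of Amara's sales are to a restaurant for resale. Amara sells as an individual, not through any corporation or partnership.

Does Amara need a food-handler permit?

Exception (a)'s conditions are all satisfied: a current General Notice is held; the registered capacity is 3,000 units, under the 4,390 units limit. Turning to paragraphs (f)–(m): (f) operates against (a): the compliance score is 52 points, below the 60 points limit. (g) would limit (f) — a current Category 6 Waiver is held — but (h) sets (g) aside: (h) is engaged — some sales are to a restaurant for resale. (i) is engaged (the qualifying period is 155 days, less than the 195 days limit), but is displaced by (j): (j) is triggered — the coverage ratio is 31%, less than the 32% limit. (k) would limit (j) — the reference index is 225, below the 247 limit — but (l) sets (k) aside: (l) is engaged — the baseline figure is 336, less than the 371 limit. (m) is inapplicable (no current Annual Registration is held), so (l) stands. (a) is therefore removed.
Exception (b) does not apply: no current Provisional Waiver is held.
All of (c)'s requirements are met (a current Tier G Clearance is held; a Cottage Food Declaration is on file). Turning to paragraphs (n)–(o): (n) operates against (c): aggregate throughput is 3,620 units, less than the 3,750 units limit. (o) is inapplicable (there is no Annual Certificate in force), so (n) stands. Exception (c) does not apply.
Exception (d): a current Class 6 Waiver is held; a current Class A Waiver is held — every condition holds. But applying paragraph (p): (p) applies — a current Provisional Registration is held. (d) is therefore removed.
Exception (e): items are individually labelled; the seller is a natural person — every condition holds. But applying paragraphs (q)–(r): (q) operates against (e): the preserves contain meat. (r) does not operate here (assessed value is $103,000, not under $97,500), so (q) stands. (e) is therefore removed.
No exception displaces § 58.3.

Yes — Amara must hold a food-handler permit.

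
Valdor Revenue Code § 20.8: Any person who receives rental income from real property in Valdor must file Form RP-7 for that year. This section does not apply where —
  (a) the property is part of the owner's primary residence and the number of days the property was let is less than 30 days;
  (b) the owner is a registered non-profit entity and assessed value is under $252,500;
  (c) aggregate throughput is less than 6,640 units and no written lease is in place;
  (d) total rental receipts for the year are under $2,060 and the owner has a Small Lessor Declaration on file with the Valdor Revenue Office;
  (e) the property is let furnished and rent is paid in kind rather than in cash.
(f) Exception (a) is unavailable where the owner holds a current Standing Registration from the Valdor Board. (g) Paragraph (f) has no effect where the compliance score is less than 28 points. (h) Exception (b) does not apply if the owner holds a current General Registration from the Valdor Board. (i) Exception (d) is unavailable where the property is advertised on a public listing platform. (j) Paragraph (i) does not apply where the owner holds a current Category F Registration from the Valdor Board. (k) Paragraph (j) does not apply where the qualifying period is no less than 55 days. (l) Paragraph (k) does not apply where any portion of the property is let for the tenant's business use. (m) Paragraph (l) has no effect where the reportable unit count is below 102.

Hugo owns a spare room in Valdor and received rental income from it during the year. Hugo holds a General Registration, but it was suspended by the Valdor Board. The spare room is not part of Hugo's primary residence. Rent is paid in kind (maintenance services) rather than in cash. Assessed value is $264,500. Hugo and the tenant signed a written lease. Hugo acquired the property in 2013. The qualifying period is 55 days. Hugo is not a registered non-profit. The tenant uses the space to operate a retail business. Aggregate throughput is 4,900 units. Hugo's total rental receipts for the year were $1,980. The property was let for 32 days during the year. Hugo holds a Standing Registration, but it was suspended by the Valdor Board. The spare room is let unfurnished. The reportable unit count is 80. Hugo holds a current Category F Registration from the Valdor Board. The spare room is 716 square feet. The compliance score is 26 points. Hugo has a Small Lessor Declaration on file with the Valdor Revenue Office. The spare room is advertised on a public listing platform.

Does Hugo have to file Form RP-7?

Exception (a) fails — the spare room is not part of the primary residence.
Exception (b) does not apply: Hugo is not a registered non-profit.
Exception (c) does not apply: a written lease is in place.
All of (d)'s requirements are met (total rental receipts for the year are $1,980, under the $2,060 limit; a Small Lessor Declaration is on file). But: (i) applies — the property is publicly advertised. (j) would limit (i) — a current Category F Registration is held — but (k) sets (j) aside: (k) operates — the qualifying period is 55 days, meeting the 55 days threshold. (l) would limit (k) — the space is let for business use — but (m) sets (l) aside: (m) operates — the reportable unit count is 80, below the 102 limit. So (d) is unavailable.
Exception (e) requires that the property is let furnished; but the property is let unfurnished, so (e) is unavailable.
No exception is made out. Hugo falls within the general rule.

Yes — Hugo must file Form RP-7.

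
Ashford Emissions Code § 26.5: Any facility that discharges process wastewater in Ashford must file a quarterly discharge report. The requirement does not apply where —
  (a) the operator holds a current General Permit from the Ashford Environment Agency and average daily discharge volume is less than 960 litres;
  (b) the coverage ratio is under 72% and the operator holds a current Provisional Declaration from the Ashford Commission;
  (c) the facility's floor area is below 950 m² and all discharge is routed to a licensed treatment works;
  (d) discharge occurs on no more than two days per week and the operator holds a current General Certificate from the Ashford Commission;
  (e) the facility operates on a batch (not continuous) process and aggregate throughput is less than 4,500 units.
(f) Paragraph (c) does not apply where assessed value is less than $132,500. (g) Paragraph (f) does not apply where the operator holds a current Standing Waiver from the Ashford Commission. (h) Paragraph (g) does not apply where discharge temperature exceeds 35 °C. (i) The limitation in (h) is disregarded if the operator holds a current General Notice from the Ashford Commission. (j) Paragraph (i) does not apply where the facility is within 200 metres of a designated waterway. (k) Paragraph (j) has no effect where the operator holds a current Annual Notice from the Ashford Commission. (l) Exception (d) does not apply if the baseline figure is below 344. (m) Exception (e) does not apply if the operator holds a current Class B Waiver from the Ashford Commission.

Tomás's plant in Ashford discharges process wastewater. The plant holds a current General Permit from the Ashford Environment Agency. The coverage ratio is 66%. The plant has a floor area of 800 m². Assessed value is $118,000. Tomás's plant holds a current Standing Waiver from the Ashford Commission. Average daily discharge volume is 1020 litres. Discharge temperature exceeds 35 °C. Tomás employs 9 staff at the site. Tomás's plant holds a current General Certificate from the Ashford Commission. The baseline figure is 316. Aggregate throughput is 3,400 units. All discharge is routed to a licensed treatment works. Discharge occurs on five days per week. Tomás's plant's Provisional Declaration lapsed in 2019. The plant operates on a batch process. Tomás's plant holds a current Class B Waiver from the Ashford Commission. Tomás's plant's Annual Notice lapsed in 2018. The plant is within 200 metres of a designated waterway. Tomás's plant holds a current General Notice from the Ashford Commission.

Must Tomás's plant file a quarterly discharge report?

Yes — Tomás's plant must file a quarterly discharge report.

Exception (a) requires that average daily discharge volume is less than 960 litres; but average daily discharge volume is 1020 litres, not less than 960 litres, so (a) is unavailable.
Exception (b) does not apply: no current Provisional Declaration is held.
All of (c)'s requirements are met (the facility's floor area is 800 m², below the 950 m² limit; discharge is routed to a licensed treatment works). But applying paragraphs (f)–(k): (f) operates — assessed value is $118,000, less than the $132,500 limit. (g) would limit (f) — a current Standing Waiver is held — but (h) sets (g) aside: (h) operates against (g): discharge temperature exceeds 35 °C. (i) applies (a current General Notice is held), but yields to (j): (j) applies — the plant is within 200 m of a designated waterway. (k) does not operate here (there is no Annual Notice in force), so (j) stands. So (c) is unavailable.
Exception (d) requires that discharge occurs on no more than two days per week; but discharge occurs on five days per week, so (d) is unavailable.
Exception (e)'s conditions are all satisfied: the facility operates on a batch process; aggregate throughput is 3,400 units, less than the 4,500 units limit. Turning to paragraph (m): (m) applies — a current Class B Waiver is held. (e) is therefore removed.
No exception applies. The general rule governs.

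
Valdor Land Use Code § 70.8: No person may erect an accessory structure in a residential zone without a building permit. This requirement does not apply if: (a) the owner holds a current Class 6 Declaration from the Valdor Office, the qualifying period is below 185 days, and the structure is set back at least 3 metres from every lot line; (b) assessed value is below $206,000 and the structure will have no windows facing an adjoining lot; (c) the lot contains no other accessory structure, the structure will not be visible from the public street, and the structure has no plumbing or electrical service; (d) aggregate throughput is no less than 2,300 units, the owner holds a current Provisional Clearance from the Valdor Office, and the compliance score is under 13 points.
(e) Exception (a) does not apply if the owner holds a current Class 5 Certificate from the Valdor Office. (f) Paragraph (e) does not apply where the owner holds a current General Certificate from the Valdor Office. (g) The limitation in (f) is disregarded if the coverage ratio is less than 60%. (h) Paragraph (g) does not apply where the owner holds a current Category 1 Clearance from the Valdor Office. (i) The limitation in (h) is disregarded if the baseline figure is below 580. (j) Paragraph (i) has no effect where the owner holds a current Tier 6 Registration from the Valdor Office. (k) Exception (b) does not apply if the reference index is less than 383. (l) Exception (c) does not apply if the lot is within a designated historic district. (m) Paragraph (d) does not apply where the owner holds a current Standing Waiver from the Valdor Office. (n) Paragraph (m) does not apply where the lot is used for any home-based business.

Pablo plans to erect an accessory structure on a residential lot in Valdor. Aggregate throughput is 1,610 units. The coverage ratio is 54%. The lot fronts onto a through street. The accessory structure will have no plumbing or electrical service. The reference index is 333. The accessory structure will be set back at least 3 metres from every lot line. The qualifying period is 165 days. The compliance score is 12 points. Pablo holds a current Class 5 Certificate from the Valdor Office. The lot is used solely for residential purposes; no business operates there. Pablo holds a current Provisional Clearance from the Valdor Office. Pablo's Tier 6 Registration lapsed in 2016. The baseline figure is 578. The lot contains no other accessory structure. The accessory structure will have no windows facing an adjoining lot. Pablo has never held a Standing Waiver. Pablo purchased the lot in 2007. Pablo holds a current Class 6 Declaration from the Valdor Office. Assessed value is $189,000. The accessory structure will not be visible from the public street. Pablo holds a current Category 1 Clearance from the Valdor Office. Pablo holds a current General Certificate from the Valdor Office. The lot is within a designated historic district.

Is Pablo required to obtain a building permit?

Yes — Pablo must obtain a building permit.

All of (a)'s requirements are met (a current Class 6 Declaration is held; the qualifying period is 165 days, below the 185 days limit; the setback is at least 3 m on every side). Turning to paragraphs (e)–(j): (e) operates against (a): a current Class 5 Certificate is held. (f) would limit (e) — a current General Certificate is held — but (g) sets (f) aside: (g) applies — the coverage ratio is 54%, less than the 60% limit. (h) would limit (g) — a current Category 1 Clearance is held — but (i) sets (h) aside: (i) operates against (h): the baseline figure is 578, below the 580 limit. (j), which would lift (i), is inapplicable — no current Tier 6 Registration is held. Exception (a) does not apply.
Exception (b) is satisfied on its face — assessed value is $189,000, below the $206,000 limit; no windows face an adjoining lot. But applying paragraph (k): (k) is engaged — the reference index is 333, less than the 383 limit. (b) is therefore removed.
Exception (c) is satisfied on its face — the lot has no other accessory structure; the structure will not be visible from the street; there is no plumbing or electrical service. However, paragraph (l) must be considered: (l) is engaged — the lot is in a historic district. (c) is therefore removed.
Exception (d) requires that aggregate throughput is no less than 2,300 units; but aggregate throughput is 1,610 units, short of 2,300 units, so (d) is unavailable.
No exception is made out. Pablo falls within the general rule.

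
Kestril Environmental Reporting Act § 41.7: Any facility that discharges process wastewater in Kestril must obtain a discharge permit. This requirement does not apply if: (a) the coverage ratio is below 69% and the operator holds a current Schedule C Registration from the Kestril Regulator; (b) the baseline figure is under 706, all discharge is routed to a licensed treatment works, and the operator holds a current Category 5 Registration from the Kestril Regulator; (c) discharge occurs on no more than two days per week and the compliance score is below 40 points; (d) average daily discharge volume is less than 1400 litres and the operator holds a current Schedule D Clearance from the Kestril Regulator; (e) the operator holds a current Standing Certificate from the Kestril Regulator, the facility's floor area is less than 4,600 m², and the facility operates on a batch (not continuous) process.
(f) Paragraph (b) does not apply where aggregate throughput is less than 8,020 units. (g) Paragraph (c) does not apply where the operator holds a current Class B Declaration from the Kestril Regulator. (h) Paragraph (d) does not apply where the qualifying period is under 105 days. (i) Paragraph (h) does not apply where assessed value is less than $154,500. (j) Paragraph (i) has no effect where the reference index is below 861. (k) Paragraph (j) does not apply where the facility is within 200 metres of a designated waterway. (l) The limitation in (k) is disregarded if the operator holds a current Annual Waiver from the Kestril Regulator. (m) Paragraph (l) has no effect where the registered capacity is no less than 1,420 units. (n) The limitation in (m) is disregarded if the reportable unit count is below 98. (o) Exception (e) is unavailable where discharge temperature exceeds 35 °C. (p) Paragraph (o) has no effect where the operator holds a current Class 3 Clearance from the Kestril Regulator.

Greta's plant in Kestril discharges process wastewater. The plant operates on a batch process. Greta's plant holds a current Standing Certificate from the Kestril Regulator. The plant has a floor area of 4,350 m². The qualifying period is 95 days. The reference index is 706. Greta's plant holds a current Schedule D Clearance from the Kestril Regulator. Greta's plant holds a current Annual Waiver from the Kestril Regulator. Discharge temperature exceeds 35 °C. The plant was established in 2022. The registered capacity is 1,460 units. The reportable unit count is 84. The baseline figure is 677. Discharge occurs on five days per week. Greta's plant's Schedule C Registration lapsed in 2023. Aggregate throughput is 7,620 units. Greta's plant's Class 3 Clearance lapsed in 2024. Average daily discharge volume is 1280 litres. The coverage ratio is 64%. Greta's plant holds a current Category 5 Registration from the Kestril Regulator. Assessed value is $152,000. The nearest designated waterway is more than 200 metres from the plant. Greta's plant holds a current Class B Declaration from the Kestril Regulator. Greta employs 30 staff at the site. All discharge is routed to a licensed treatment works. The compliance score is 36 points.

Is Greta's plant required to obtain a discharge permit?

Exception (a) fails — the Schedule C Registration is not current.
All of (b)'s requirements are met (the baseline figure is 677, under the 706 limit; discharge is routed to a licensed treatment works; a current Category 5 Registration is held). But: (f) operates against (b): aggregate throughput is 7,620 units, less than the 8,020 units limit. Exception (b) does not apply.
Exception (c) does not apply: discharge occurs on five days per week.
Exception (d): average daily discharge volume is 1280 litres, less than the 1400 litres limit; a current Schedule D Clearance is held — every condition holds. But: (h) is triggered — the qualifying period is 95 days, under the 105 days limit. (i) would limit (h) — assessed value is $152,000, less than the $154,500 limit — but (j) sets (i) aside: (j) operates against (i): the reference index is 706, below the 861 limit. (k) is inapplicable (the plant is more than 200 m from any designated waterway), so (j) stands. (d) is therefore removed.
Exception (e)'s conditions are all satisfied: a current Standing Certificate is held; the facility's floor area is 4,350 m², less than the 4,600 m² limit; the facility operates on a batch process. But: (o) operates against (e): discharge temperature exceeds 35 °C. (p), which would lift (o), is not engaged — no current Class 3 Clearance is held. So (e) is unavailable.
Every exception is unavailable, so the rule governs.

Yes — Greta's plant must obtain a discharge permit.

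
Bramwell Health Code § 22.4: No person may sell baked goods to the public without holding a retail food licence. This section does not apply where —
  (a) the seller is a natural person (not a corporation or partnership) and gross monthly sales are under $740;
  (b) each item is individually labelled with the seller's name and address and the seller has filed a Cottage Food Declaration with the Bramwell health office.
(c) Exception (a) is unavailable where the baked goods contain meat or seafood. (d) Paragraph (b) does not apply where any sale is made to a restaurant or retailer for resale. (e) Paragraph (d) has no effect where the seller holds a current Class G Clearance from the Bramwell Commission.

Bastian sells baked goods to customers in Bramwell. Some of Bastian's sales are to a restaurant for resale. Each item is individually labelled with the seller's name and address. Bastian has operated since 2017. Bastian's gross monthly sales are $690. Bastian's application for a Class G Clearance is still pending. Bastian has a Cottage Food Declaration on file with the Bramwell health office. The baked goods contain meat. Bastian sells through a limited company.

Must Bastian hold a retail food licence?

Exception (a) does not apply: the seller operates through a limited company.
All of (b)'s requirements are met (items are individually labelled; a Cottage Food Declaration is on file). However, paragraphs (d)–(e) must be considered: (d) is engaged — some sales are to a restaurant for resale. (e) does not operate here (no current Class G Clearance is held), so (d) stands. So (b) is unavailable.
Every exception is unavailable, so the rule governs.

Yes — Bastian must hold a retail food licence.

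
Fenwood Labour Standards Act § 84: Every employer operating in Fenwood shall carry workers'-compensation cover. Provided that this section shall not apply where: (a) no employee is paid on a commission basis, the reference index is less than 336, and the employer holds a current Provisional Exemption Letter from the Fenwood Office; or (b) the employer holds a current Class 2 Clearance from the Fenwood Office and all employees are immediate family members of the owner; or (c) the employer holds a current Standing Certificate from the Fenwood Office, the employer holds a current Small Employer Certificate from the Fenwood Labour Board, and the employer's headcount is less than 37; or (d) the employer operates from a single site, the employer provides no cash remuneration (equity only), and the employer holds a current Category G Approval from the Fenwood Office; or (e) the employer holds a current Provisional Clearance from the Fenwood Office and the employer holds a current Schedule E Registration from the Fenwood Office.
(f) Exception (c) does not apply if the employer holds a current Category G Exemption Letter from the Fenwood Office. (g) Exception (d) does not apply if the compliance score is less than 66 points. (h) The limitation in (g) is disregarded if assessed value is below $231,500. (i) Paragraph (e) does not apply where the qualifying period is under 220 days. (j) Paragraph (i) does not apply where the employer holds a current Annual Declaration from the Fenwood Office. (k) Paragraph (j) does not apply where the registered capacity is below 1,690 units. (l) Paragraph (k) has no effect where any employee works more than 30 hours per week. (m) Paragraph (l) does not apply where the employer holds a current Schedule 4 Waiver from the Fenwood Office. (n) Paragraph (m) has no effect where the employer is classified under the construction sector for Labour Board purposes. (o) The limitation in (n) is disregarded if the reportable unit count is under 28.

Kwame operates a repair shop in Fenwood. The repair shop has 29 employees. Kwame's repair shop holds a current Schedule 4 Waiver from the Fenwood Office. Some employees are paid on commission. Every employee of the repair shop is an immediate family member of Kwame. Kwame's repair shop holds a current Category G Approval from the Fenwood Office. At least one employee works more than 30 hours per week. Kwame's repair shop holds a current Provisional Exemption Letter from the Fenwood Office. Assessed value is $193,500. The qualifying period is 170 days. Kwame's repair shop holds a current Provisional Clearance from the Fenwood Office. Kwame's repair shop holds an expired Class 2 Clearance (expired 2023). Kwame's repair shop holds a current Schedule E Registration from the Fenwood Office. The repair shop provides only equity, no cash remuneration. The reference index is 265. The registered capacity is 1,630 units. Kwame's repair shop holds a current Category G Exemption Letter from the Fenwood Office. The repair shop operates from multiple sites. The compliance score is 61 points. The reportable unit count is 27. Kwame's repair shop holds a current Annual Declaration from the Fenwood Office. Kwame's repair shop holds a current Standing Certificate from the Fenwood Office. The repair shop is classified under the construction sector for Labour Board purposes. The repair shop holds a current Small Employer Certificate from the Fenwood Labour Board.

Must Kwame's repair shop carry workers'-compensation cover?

Exception (a) fails — some employees are paid on commission.
Exception (b) requires that the employer holds a current Class 2 Clearance from the Fenwood Office; but there is no Class 2 Clearance in force, so (b) is unavailable.
Exception (c)'s conditions are all satisfied: a current Standing Certificate is held; a current Small Employer Certificate is held; the employer's headcount is 29, less than the 37 limit. However, paragraph (f) must be considered: (f) operates against (c): a current Category G Exemption Letter is held. Exception (c) does not apply.
Exception (d) fails — the employer operates from multiple sites.
Exception (e)'s conditions are all satisfied: a current Provisional Clearance is held; a current Schedule E Registration is held. Turning to paragraphs (i)–(o): (i) operates against (e): the qualifying period is 170 days, under the 220 days limit. (j) applies (a current Annual Declaration is held), but yields to (k): (k) operates against (j): the registered capacity is 1,630 units, below the 1,690 units limit. (l) is triggered (at least one employee exceeds 30 hours/week), but is set aside by (m): (m) is engaged — a current Schedule 4 Waiver is held. (n) would limit (m) — the repair shop is classified under the construction sector — but (o) sets (n) aside: (o) operates — the reportable unit count is 27, under the 28 limit. (e) is therefore removed.
No exception applies. The general rule governs.

Yes — Kwame's repair shop must carry workers'-compensation cover.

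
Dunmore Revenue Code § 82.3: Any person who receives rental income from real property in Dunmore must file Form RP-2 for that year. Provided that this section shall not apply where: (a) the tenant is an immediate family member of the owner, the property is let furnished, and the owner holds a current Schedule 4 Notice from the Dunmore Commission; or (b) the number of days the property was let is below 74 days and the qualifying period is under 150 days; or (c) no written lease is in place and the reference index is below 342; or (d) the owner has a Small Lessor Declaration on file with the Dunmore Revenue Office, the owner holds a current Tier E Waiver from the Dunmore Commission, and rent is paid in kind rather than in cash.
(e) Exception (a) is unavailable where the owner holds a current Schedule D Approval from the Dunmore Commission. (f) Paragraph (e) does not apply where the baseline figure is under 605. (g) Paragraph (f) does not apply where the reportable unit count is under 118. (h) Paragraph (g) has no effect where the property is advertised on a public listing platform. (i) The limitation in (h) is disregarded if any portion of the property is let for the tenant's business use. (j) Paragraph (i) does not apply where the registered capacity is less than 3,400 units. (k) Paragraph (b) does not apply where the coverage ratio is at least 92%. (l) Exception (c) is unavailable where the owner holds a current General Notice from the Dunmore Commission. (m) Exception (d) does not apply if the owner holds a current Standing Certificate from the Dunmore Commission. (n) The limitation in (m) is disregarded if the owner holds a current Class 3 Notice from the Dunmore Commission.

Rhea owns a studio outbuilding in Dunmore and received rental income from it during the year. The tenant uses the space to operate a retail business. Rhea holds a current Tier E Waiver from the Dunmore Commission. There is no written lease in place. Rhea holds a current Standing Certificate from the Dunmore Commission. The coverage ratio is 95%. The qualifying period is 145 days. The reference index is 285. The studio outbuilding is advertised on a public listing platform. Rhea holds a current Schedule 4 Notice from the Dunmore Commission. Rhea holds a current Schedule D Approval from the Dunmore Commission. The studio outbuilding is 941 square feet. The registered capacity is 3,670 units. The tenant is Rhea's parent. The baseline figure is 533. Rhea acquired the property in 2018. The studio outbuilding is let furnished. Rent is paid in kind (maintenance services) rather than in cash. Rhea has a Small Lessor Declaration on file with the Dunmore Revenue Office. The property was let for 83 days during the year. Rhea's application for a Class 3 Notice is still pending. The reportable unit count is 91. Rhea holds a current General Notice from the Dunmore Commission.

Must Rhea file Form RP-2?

Yes — Rhea must file Form RP-2.

All of (a)'s requirements are met (the tenant is an immediate family member; the property is let furnished; a current Schedule 4 Notice is held). Turning to paragraphs (e)–(j): (e) operates against (a): a current Schedule D Approval is held. (f) would limit (e) — the baseline figure is 533, under the 605 limit — but (g) sets (f) aside: (g) operates against (f): the reportable unit count is 91, under the 118 limit. (h) is triggered (the property is publicly advertised), but is set aside by (i): (i) operates — the space is let for business use. (j) is inapplicable (the registered capacity is 3,670 units, not less than 3,400 units), so (i) stands. (a) is therefore removed.
Exception (b) requires that the number of days the property was let is below 74 days; but the number of days the property was let is 83 days, not below 74 days, so (b) is unavailable.
Exception (c): there is no written lease; the reference index is 285, below the 342 limit — every condition holds. However, paragraph (l) must be considered: (l) operates against (c): a current General Notice is held. So (c) is unavailable.
Exception (d)'s conditions are all satisfied: a Small Lessor Declaration is on file; a current Tier E Waiver is held; rent is paid in kind. But: (m) applies — a current Standing Certificate is held. (n) is inapplicable (the Class 3 Notice is not current), so (m) stands. So (d) is unavailable.
Every exception is unavailable, so the rule governs.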